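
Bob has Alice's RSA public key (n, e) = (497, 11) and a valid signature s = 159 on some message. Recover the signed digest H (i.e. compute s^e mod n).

17

s^11 mod 497 = 17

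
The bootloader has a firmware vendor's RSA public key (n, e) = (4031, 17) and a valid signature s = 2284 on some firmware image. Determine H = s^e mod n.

Squares mod 4031: s^1≡2284, s^2≡542, s^4≡3532, s^8≡3110, s^16≡1731
17 = 16 + 1, so s^17 ≡ 1731·2284 ≡ 3224 (mod 4031)

3224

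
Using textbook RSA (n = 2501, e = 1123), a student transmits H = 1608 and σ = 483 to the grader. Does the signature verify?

verifies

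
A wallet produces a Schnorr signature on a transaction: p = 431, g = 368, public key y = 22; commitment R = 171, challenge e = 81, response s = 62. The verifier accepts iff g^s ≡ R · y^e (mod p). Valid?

yes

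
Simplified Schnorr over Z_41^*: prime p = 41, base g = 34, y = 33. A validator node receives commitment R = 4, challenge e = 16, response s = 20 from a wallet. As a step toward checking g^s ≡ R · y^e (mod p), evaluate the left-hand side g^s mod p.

40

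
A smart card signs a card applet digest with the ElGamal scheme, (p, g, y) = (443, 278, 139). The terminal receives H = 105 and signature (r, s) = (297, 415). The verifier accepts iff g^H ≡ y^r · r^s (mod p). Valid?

Left side g^H mod p:
278^2 = 77284 ≡ 202
278^4 ≡ 202^2 = 40804 ≡ 48
278^8 ≡ 48^2 = 2304 ≡ 89
278^16 ≡ 89^2 = 7921 ≡ 390
278^32 ≡ 390^2 = 152100 ≡ 151
278^64 ≡ 151^2 = 22801 ≡ 208
105 = 64 + 32 + 8 + 1, so 278^105 ≡ 208·151·89·278 ≡ 312 (mod 443)
Right side y^r · r^s mod p:
139^2 = 19321 ≡ 272
139^4 ≡ 272^2 = 73984 ≡ 3
139^8 ≡ 3^2 = 9
139^16 ≡ 9^2 = 81
139^32 ≡ 81^2 = 6561 ≡ 359
139^64 ≡ 359^2 = 128881 ≡ 411
139^128 ≡ 411^2 = 168921 ≡ 138
139^256 ≡ 138^2 = 19044 ≡ 438
297 = 256 + 32 + 8 + 1, so 139^297 ≡ 438·359·9·139 ≡ 22 (mod 443)
297^2 = 88209 ≡ 52
297^4 ≡ 52^2 = 2704 ≡ 46
297^8 ≡ 46^2 = 2116 ≡ 344
297^16 ≡ 344^2 = 118336 ≡ 55
297^32 ≡ 55^2 = 3025 ≡ 367
297^64 ≡ 367^2 = 134689 ≡ 17
297^128 ≡ 17^2 = 289
297^256 ≡ 289^2 = 83521 ≡ 237
415 = 256 + 128 + 16 + 8 + 4 + 2 + 1, so 297^415 ≡ 237·289·55·344·46·52·297 ≡ 135 (mod 443)
22·135 = 2970 ≡ 312 (mod 443)
312 ≡ 312 (mod 443), so the signature is genuine.

yes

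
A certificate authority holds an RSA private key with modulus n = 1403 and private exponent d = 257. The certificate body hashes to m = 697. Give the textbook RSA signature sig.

543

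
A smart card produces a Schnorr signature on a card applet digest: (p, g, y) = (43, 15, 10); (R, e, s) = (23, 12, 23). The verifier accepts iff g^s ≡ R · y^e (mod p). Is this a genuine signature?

genuine

g^s mod p:
15^2 = 225 ≡ 10
15^4 ≡ 10^2 = 100 ≡ 14
15^8 ≡ 14^2 = 196 ≡ 24
15^16 ≡ 24^2 = 576 ≡ 17
23 = 16 + 4 + 2 + 1, so 15^23 ≡ 17·14·10·15 ≡ 10 (mod 43)
R · y^e mod p:
10^2 = 100 ≡ 14
10^4 ≡ 14^2 = 196 ≡ 24
10^8 ≡ 24^2 = 576 ≡ 17
12 = 8 + 4, so 10^12 ≡ 17·24 ≡ 21 (mod 43)
23·21 = 483 ≡ 10 (mod 43)
10 ≡ 10 (mod 43); signature holds.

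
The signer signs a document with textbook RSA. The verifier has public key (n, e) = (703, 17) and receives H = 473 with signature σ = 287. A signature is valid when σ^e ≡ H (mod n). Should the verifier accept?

σ^2 ≡ 287^2 = 82369 ≡ 118
σ^4 ≡ 118^2 = 13924 ≡ 567
σ^8 ≡ 567^2 = 321489 ≡ 218
σ^16 ≡ 218^2 = 47524 ≡ 423
17 = 16 + 1, so σ^17 ≡ 423·287 ≡ 485 (mod 703)
The recovered value 485 does not match the digest 473.

reject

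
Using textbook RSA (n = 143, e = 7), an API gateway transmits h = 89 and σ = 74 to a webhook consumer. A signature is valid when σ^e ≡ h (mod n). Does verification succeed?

σ^7 mod 143 = 35
35 ≠ 89, so verification fails.

fails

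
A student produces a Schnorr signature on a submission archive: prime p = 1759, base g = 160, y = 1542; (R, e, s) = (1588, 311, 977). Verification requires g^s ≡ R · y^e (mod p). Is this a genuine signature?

genuine

g^s mod p:
160^2 = 25600 ≡ 974
160^4 ≡ 974^2 = 948676 ≡ 575
160^8 ≡ 575^2 = 330625 ≡ 1692
160^16 ≡ 1692^2 = 2862864 ≡ 971
160^32 ≡ 971^2 = 942841 ≡ 17
160^64 ≡ 17^2 = 289
160^128 ≡ 289^2 = 83521 ≡ 848
160^256 ≡ 848^2 = 719104 ≡ 1432
160^512 ≡ 1432^2 = 2050624 ≡ 1389
977 = 512 + 256 + 128 + 64 + 16 + 1, so 160^977 ≡ 1389·1432·848·289·971·160 ≡ 782 (mod 1759)
R · y^e mod p:
1542^2 = 2377764 ≡ 1355
1542^4 ≡ 1355^2 = 1836025 ≡ 1388
1542^8 ≡ 1388^2 = 1926544 ≡ 439
1542^16 ≡ 439^2 = 192721 ≡ 990
1542^32 ≡ 990^2 = 980100 ≡ 337
1542^64 ≡ 337^2 = 113569 ≡ 993
1542^128 ≡ 993^2 = 986049 ≡ 1009
1542^256 ≡ 1009^2 = 1018081 ≡ 1379
311 = 256 + 32 + 16 + 4 + 2 + 1, so 1542^311 ≡ 1379·337·990·1388·1355·1542 ≡ 16 (mod 1759)
1588·16 = 25408 ≡ 782 (mod 1759)
782 ≡ 782 (mod 1759); signature holds.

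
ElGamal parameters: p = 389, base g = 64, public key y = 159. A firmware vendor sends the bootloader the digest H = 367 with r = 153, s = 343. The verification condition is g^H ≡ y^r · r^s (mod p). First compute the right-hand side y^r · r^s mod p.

19

Squares mod 389: 159^1≡159, 159^2≡385, 159^4≡16, 159^8≡256, 159^16≡184, 159^32≡13, 159^64≡169, 159^128≡164
153 = 128 + 16 + 8 + 1, so 159^153 ≡ 164·184·256·159 ≡ 66 (mod 389)
Squares mod 389: 153^1≡153, 153^2≡69, 153^4≡93, 153^8≡91, 153^16≡112, 153^32≡96, 153^64≡269, 153^128≡7, 153^256≡49
343 = 256 + 64 + 16 + 4 + 2 + 1, so 153^343 ≡ 49·269·112·93·69·153 ≡ 183 (mod 389)
y^r · r^s ≡ 66·183 = 12078 ≡ 19 (mod 389)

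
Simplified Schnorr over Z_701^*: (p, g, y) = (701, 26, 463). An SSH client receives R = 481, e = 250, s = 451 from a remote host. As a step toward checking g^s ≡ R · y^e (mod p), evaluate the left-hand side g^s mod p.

207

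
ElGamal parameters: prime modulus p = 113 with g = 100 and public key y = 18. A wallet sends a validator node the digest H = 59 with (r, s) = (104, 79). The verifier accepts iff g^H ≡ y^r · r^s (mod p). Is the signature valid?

Left side g^H mod p:
100^59 mod 113 = 63
Right side y^r · r^s mod p:
18^104 mod 113 = 1
104^79 mod 113 = 61
1·61 = 61 ≡ 61 (mod 113)
63 ≠ 61, so verification fails.

invalid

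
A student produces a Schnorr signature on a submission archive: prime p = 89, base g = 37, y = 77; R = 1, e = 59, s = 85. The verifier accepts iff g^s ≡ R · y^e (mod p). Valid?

yes

g^s mod p:
Squares mod 89: 37^1≡37, 37^2≡34, 37^4≡88, 37^8≡1, 37^16≡1, 37^32≡1, 37^64≡1
85 = 64 + 16 + 4 + 1, so 37^85 ≡ 1·1·88·37 ≡ 52 (mod 89)
R · y^e mod p:
Squares mod 89: 77^1≡77, 77^2≡55, 77^4≡88, 77^8≡1, 77^16≡1, 77^32≡1
59 = 32 + 16 + 8 + 2 + 1, so 77^59 ≡ 1·1·1·55·77 ≡ 52 (mod 89)
1·52 = 52 ≡ 52 (mod 89)
52 ≡ 52 (mod 89); signature holds.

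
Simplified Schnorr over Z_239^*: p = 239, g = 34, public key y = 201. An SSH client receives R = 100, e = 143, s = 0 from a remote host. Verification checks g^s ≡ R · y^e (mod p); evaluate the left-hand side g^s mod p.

34^0 mod 239 = 1

1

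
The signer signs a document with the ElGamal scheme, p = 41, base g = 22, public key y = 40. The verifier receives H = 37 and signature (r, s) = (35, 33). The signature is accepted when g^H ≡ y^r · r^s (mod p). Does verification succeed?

Left side g^H mod p:
22^2 = 484 ≡ 33
22^4 ≡ 33^2 = 1089 ≡ 23
22^8 ≡ 23^2 = 529 ≡ 37
22^16 ≡ 37^2 = 1369 ≡ 16
22^32 ≡ 16^2 = 256 ≡ 10
37 = 32 + 4 + 1, so 22^37 ≡ 10·23·22 ≡ 17 (mod 41)
Right side y^r · r^s mod p:
40^2 = 1600 ≡ 1
40^4 ≡ 1^2 = 1
40^8 ≡ 1^2 = 1
40^16 ≡ 1^2 = 1
40^32 ≡ 1^2 = 1
35 = 32 + 2 + 1, so 40^35 ≡ 1·1·40 ≡ 40 (mod 41)
35^2 = 1225 ≡ 36
35^4 ≡ 36^2 = 1296 ≡ 25
35^8 ≡ 25^2 = 625 ≡ 10
35^16 ≡ 10^2 = 100 ≡ 18
35^32 ≡ 18^2 = 324 ≡ 37
33 = 32 + 1, so 35^33 ≡ 37·35 ≡ 24 (mod 41)
40·24 = 960 ≡ 17 (mod 41)
17 ≡ 17 (mod 41), so the signature is genuine.

passes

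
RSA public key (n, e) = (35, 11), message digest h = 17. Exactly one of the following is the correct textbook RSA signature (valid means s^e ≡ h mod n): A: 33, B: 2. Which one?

A

Candidate A: 33^2 = 1089 ≡ 4; 33^4 ≡ 4^2 = 16; 33^8 ≡ 16^2 = 256 ≡ 11; 11 = 8 + 2 + 1, so 33^11 ≡ 11·4·33 ≡ 17 (mod 35)
  → matches h = 17
Candidate B: 2^2 = 4; 2^4 ≡ 4^2 = 16; 2^8 ≡ 16^2 = 256 ≡ 11; 11 = 8 + 2 + 1, so 2^11 ≡ 11·4·2 ≡ 18 (mod 35)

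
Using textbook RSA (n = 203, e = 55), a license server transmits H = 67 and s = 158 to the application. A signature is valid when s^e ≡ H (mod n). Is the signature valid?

Squares mod 203: s^1≡158, s^2≡198, s^4≡25, s^8≡16, s^16≡53, s^32≡170
55 = 32 + 16 + 4 + 2 + 1, so s^55 ≡ 170·53·25·198·158 ≡ 67 (mod 203)
Since 67 equals the digest 67, verification succeeds.

valid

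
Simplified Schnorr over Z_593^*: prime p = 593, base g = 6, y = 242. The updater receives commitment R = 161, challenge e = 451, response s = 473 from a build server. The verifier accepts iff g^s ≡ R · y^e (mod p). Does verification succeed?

g^s mod p:
6^2 = 36
6^4 ≡ 36^2 = 1296 ≡ 110
6^8 ≡ 110^2 = 12100 ≡ 240
6^16 ≡ 240^2 = 57600 ≡ 79
6^32 ≡ 79^2 = 6241 ≡ 311
6^64 ≡ 311^2 = 96721 ≡ 62
6^128 ≡ 62^2 = 3844 ≡ 286
6^256 ≡ 286^2 = 81796 ≡ 555
473 = 256 + 128 + 64 + 16 + 8 + 1, so 6^473 ≡ 555·286·62·79·240·6 ≡ 117 (mod 593)
R · y^e mod p:
242^2 = 58564 ≡ 450
242^4 ≡ 450^2 = 202500 ≡ 287
242^8 ≡ 287^2 = 82369 ≡ 535
242^16 ≡ 535^2 = 286225 ≡ 399
242^32 ≡ 399^2 = 159201 ≡ 277
242^64 ≡ 277^2 = 76729 ≡ 232
242^128 ≡ 232^2 = 53824 ≡ 454
242^256 ≡ 454^2 = 206116 ≡ 345
451 = 256 + 128 + 64 + 2 + 1, so 242^451 ≡ 345·454·232·450·242 ≡ 358 (mod 593)
161·358 = 57638 ≡ 117 (mod 593)
117 ≡ 117 (mod 593); signature holds.

passes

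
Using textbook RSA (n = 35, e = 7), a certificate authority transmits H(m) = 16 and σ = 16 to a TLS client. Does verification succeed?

passes

Squares mod 35: σ^1≡16, σ^2≡11, σ^4≡16
7 = 4 + 2 + 1, so σ^7 ≡ 16·11·16 ≡ 16 (mod 35)
Since 16 equals the digest 16, verification succeeds.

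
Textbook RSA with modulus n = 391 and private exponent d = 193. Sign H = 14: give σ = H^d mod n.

388

H^2 ≡ 14^2 = 196
H^4 ≡ 196^2 = 38416 ≡ 98
H^8 ≡ 98^2 = 9604 ≡ 220
H^16 ≡ 220^2 = 48400 ≡ 307
H^32 ≡ 307^2 = 94249 ≡ 18
H^64 ≡ 18^2 = 324
H^128 ≡ 324^2 = 104976 ≡ 188
193 = 128 + 64 + 1, so H^193 ≡ 188·324·14 ≡ 388 (mod 391)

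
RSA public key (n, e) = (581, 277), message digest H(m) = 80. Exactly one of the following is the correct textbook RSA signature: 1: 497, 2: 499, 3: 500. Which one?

3

Candidate 1: Squares mod 581: 497^1≡497, 497^2≡84, 497^4≡84, 497^8≡84, 497^16≡84, 497^32≡84, 497^64≡84, 497^128≡84, 497^256≡84; 277 = 256 + 16 + 4 + 1, so 497^277 ≡ 84·84·84·497 ≡ 497 (mod 581)
Candidate 2: Squares mod 581: 499^1≡499, 499^2≡333, 499^4≡499, 499^8≡333, 499^16≡499, 499^32≡333, 499^64≡499, 499^128≡333, 499^256≡499; 277 = 256 + 16 + 4 + 1, so 499^277 ≡ 499·499·499·499 ≡ 499 (mod 581)
Candidate 3: Squares mod 581: 500^1≡500, 500^2≡170, 500^4≡431, 500^8≡422, 500^16≡298, 500^32≡492, 500^64≡368, 500^128≡51, 500^256≡277; 277 = 256 + 16 + 4 + 1, so 500^277 ≡ 277·298·431·500 ≡ 80 (mod 581)
  → matches H(m) = 80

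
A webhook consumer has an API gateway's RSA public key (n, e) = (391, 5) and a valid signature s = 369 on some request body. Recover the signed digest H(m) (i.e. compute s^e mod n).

139

Squares mod 391: s^1≡369, s^2≡93, s^4≡47
5 = 4 + 1, so s^5 ≡ 47·369 ≡ 139 (mod 391)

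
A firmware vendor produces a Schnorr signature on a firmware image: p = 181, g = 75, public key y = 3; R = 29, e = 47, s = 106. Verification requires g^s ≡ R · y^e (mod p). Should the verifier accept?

reject

g^s mod p:
75^106 mod 181 = 126
R · y^e mod p:
3^47 mod 181 = 9
29·9 = 261 ≡ 80 (mod 181)
126 ≠ 80; the check fails.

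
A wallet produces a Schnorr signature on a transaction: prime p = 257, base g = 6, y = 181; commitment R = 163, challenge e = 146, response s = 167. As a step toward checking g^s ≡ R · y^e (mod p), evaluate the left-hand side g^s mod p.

80

6^2 = 36
6^4 ≡ 36^2 = 1296 ≡ 11
6^8 ≡ 11^2 = 121
6^16 ≡ 121^2 = 14641 ≡ 249
6^32 ≡ 249^2 = 62001 ≡ 64
6^64 ≡ 64^2 = 4096 ≡ 241
6^128 ≡ 241^2 = 58081 ≡ 256
167 = 128 + 32 + 4 + 2 + 1, so 6^167 ≡ 256·64·11·36·6 ≡ 80 (mod 257)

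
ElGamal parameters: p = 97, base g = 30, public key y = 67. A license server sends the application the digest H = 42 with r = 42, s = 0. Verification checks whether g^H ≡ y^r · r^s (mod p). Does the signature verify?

Left side g^H mod p:
Squares mod 97: 30^1≡30, 30^2≡27, 30^4≡50, 30^8≡75, 30^16≡96, 30^32≡1
42 = 32 + 8 + 2, so 30^42 ≡ 1·75·27 ≡ 85 (mod 97)
Right side y^r · r^s mod p:
Squares mod 97: 67^1≡67, 67^2≡27, 67^4≡50, 67^8≡75, 67^16≡96, 67^32≡1
42 = 32 + 8 + 2, so 67^42 ≡ 1·75·27 ≡ 85 (mod 97)
42^0 mod 97 = 1
85·1 = 85 ≡ 85 (mod 97)
85 ≡ 85 (mod 97), so the signature is genuine.

verifies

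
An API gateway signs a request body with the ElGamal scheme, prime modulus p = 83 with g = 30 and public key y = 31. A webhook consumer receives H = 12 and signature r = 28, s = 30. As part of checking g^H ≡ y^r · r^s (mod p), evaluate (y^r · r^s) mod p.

27

31^2 = 961 ≡ 48
31^4 ≡ 48^2 = 2304 ≡ 63
31^8 ≡ 63^2 = 3969 ≡ 68
31^16 ≡ 68^2 = 4624 ≡ 59
28 = 16 + 8 + 4, so 31^28 ≡ 59·68·63 ≡ 21 (mod 83)
28^2 = 784 ≡ 37
28^4 ≡ 37^2 = 1369 ≡ 41
28^8 ≡ 41^2 = 1681 ≡ 21
28^16 ≡ 21^2 = 441 ≡ 26
30 = 16 + 8 + 4 + 2, so 28^30 ≡ 26·21·41·37 ≡ 25 (mod 83)
y^r · r^s ≡ 21·25 = 525 ≡ 27 (mod 83)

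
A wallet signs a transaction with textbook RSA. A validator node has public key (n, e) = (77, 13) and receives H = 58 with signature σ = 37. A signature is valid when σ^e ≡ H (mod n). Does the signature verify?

does not verify

Squares mod 77: σ^1≡37, σ^2≡60, σ^4≡58, σ^8≡53
13 = 8 + 4 + 1, so σ^13 ≡ 53·58·37 ≡ 9 (mod 77)
The recovered value 9 does not match the digest 58.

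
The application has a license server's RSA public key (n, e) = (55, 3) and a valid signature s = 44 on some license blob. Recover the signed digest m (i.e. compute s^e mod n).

44

s^2 ≡ 44^2 = 1936 ≡ 11
3 = 2 + 1, so s^3 ≡ 11·44 ≡ 44 (mod 55)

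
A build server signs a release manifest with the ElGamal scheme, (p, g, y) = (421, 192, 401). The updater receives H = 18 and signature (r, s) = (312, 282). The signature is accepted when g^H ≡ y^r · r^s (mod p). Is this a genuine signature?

Left side g^H mod p:
Squares mod 421: 192^1≡192, 192^2≡237, 192^4≡176, 192^8≡243, 192^16≡109
18 = 16 + 2, so 192^18 ≡ 109·237 ≡ 152 (mod 421)
Right side y^r · r^s mod p:
Squares mod 421: 401^1≡401, 401^2≡400, 401^4≡20, 401^8≡400, 401^16≡20, 401^32≡400, 401^64≡20, 401^128≡400, 401^256≡20
312 = 256 + 32 + 16 + 8, so 401^312 ≡ 20·400·20·400 ≡ 1 (mod 421)
Squares mod 421: 312^1≡312, 312^2≡93, 312^4≡229, 312^8≡237, 312^16≡176, 312^32≡243, 312^64≡109, 312^128≡93, 312^256≡229
282 = 256 + 16 + 8 + 2, so 312^282 ≡ 229·176·237·93 ≡ 152 (mod 421)
1·152 = 152 ≡ 152 (mod 421)
152 ≡ 152 (mod 421), so the signature is genuine.

genuine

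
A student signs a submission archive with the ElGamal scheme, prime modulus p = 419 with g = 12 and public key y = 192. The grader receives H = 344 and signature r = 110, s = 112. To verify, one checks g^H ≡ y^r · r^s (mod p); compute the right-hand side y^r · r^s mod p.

34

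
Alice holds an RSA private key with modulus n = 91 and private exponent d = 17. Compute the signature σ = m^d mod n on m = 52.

m^2 ≡ 52^2 = 2704 ≡ 65
m^4 ≡ 65^2 = 4225 ≡ 39
m^8 ≡ 39^2 = 1521 ≡ 65
m^16 ≡ 65^2 = 4225 ≡ 39
17 = 16 + 1, so m^17 ≡ 39·52 ≡ 26 (mod 91)

26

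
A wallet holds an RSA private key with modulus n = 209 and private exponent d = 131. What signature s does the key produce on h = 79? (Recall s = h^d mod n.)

167

h^2 ≡ 79^2 = 6241 ≡ 180
h^4 ≡ 180^2 = 32400 ≡ 5
h^8 ≡ 5^2 = 25
h^16 ≡ 25^2 = 625 ≡ 207
h^32 ≡ 207^2 = 42849 ≡ 4
h^64 ≡ 4^2 = 16
h^128 ≡ 16^2 = 256 ≡ 47
131 = 128 + 2 + 1, so h^131 ≡ 47·180·79 ≡ 167 (mod 209)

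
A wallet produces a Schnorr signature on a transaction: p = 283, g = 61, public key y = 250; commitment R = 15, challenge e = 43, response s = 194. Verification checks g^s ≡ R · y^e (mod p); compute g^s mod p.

225

61^2 = 3721 ≡ 42
61^4 ≡ 42^2 = 1764 ≡ 66
61^8 ≡ 66^2 = 4356 ≡ 111
61^16 ≡ 111^2 = 12321 ≡ 152
61^32 ≡ 152^2 = 23104 ≡ 181
61^64 ≡ 181^2 = 32761 ≡ 216
61^128 ≡ 216^2 = 46656 ≡ 244
194 = 128 + 64 + 2, so 61^194 ≡ 244·216·42 ≡ 225 (mod 283)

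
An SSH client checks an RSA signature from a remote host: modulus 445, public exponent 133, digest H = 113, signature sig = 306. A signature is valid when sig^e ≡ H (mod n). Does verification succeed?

fails

sig^2 ≡ 306^2 = 93636 ≡ 186
sig^4 ≡ 186^2 = 34596 ≡ 331
sig^8 ≡ 331^2 = 109561 ≡ 91
sig^16 ≡ 91^2 = 8281 ≡ 271
sig^32 ≡ 271^2 = 73441 ≡ 16
sig^64 ≡ 16^2 = 256
sig^128 ≡ 256^2 = 65536 ≡ 121
133 = 128 + 4 + 1, so sig^133 ≡ 121·331·306 ≡ 306 (mod 445)
306 ≠ 113, so verification fails.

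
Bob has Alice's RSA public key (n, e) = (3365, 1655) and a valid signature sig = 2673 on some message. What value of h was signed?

1862

Squares mod 3365: sig^1≡2673, sig^2≡1034, sig^4≡2451, sig^8≡876, sig^16≡156, sig^32≡781, sig^64≡896, sig^128≡1946, sig^256≡1291, sig^512≡1006, sig^1024≡2536
1655 = 1024 + 512 + 64 + 32 + 16 + 4 + 2 + 1, so sig^1655 ≡ 2536·1006·896·781·156·2451·1034·2673 ≡ 1862 (mod 3365)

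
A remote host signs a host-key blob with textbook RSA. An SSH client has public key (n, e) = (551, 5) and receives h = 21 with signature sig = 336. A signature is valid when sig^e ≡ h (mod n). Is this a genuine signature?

forged

Squares mod 551: sig^1≡336, sig^2≡492, sig^4≡175
5 = 4 + 1, so sig^5 ≡ 175·336 ≡ 394 (mod 551)
sig^5 mod 551 = 394, but h = 21.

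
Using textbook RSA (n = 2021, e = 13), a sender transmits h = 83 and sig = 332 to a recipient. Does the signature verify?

sig^2 ≡ 332^2 = 110224 ≡ 1090
sig^4 ≡ 1090^2 = 1188100 ≡ 1773
sig^8 ≡ 1773^2 = 3143529 ≡ 874
13 = 8 + 4 + 1, so sig^13 ≡ 874·1773·332 ≡ 83 (mod 2021)
83 = h, so the signature checks out.

verifies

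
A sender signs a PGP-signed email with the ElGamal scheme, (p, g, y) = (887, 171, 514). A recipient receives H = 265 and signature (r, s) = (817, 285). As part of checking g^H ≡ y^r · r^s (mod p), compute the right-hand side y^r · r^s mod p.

36

514^2 = 264196 ≡ 757
514^4 ≡ 757^2 = 573049 ≡ 47
514^8 ≡ 47^2 = 2209 ≡ 435
514^16 ≡ 435^2 = 189225 ≡ 294
514^32 ≡ 294^2 = 86436 ≡ 397
514^64 ≡ 397^2 = 157609 ≡ 610
514^128 ≡ 610^2 = 372100 ≡ 447
514^256 ≡ 447^2 = 199809 ≡ 234
514^512 ≡ 234^2 = 54756 ≡ 649
817 = 512 + 256 + 32 + 16 + 1, so 514^817 ≡ 649·234·397·294·514 ≡ 846 (mod 887)
817^2 = 667489 ≡ 465
817^4 ≡ 465^2 = 216225 ≡ 684
817^8 ≡ 684^2 = 467856 ≡ 407
817^16 ≡ 407^2 = 165649 ≡ 667
817^32 ≡ 667^2 = 444889 ≡ 502
817^64 ≡ 502^2 = 252004 ≡ 96
817^128 ≡ 96^2 = 9216 ≡ 346
817^256 ≡ 346^2 = 119716 ≡ 858
285 = 256 + 16 + 8 + 4 + 1, so 817^285 ≡ 858·667·407·684·817 ≡ 302 (mod 887)
y^r · r^s ≡ 846·302 = 255492 ≡ 36 (mod 887)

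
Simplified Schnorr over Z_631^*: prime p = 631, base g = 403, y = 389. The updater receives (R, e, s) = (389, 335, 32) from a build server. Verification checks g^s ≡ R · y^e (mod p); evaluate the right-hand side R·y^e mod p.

242

Squares mod 631: 389^1≡389, 389^2≡512, 389^4≡279, 389^8≡228, 389^16≡242, 389^32≡512, 389^64≡279, 389^128≡228, 389^256≡242
335 = 256 + 64 + 8 + 4 + 2 + 1, so 389^335 ≡ 242·279·228·279·512·389 ≡ 630 (mod 631)
R · y^e ≡ 389·630 = 245070 ≡ 242 (mod 631)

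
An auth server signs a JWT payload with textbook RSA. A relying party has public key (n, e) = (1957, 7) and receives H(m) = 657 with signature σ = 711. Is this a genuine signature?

σ^2 ≡ 711^2 = 505521 ≡ 615
σ^4 ≡ 615^2 = 378225 ≡ 524
7 = 4 + 2 + 1, so σ^7 ≡ 524·615·711 ≡ 1300 (mod 1957)
1300 ≠ 657, so verification fails.

forged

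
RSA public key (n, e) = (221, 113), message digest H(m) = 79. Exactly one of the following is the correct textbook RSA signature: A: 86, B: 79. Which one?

B

Candidate A: 86^2 = 7396 ≡ 103; 86^4 ≡ 103^2 = 10609 ≡ 1; 86^8 ≡ 1^2 = 1; 86^16 ≡ 1^2 = 1; 86^32 ≡ 1^2 = 1; 86^64 ≡ 1^2 = 1; 113 = 64 + 32 + 16 + 1, so 86^113 ≡ 1·1·1·86 ≡ 86 (mod 221)
Candidate B: 79^2 = 6241 ≡ 53; 79^4 ≡ 53^2 = 2809 ≡ 157; 79^8 ≡ 157^2 = 24649 ≡ 118; 79^16 ≡ 118^2 = 13924 ≡ 1; 79^32 ≡ 1^2 = 1; 79^64 ≡ 1^2 = 1; 113 = 64 + 32 + 16 + 1, so 79^113 ≡ 1·1·1·79 ≡ 79 (mod 221)
  → matches H(m) = 79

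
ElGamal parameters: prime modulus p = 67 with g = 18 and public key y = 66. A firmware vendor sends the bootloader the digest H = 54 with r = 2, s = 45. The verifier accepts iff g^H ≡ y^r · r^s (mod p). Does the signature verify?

Left side g^H mod p:
18^2 = 324 ≡ 56
18^4 ≡ 56^2 = 3136 ≡ 54
18^8 ≡ 54^2 = 2916 ≡ 35
18^16 ≡ 35^2 = 1225 ≡ 19
18^32 ≡ 19^2 = 361 ≡ 26
54 = 32 + 16 + 4 + 2, so 18^54 ≡ 26·19·54·56 ≡ 24 (mod 67)
Right side y^r · r^s mod p:
66^2 = 4356 ≡ 1
2^2 = 4
2^4 ≡ 4^2 = 16
2^8 ≡ 16^2 = 256 ≡ 55
2^16 ≡ 55^2 = 3025 ≡ 10
2^32 ≡ 10^2 = 100 ≡ 33
45 = 32 + 8 + 4 + 1, so 2^45 ≡ 33·55·16·2 ≡ 58 (mod 67)
1·58 = 58 ≡ 58 (mod 67)
24 ≠ 58, so verification fails.

does not verify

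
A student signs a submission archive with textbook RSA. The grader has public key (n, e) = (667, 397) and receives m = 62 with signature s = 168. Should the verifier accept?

s^2 ≡ 168^2 = 28224 ≡ 210
s^4 ≡ 210^2 = 44100 ≡ 78
s^8 ≡ 78^2 = 6084 ≡ 81
s^16 ≡ 81^2 = 6561 ≡ 558
s^32 ≡ 558^2 = 311364 ≡ 542
s^64 ≡ 542^2 = 293764 ≡ 284
s^128 ≡ 284^2 = 80656 ≡ 616
s^256 ≡ 616^2 = 379456 ≡ 600
397 = 256 + 128 + 8 + 4 + 1, so s^397 ≡ 600·616·81·78·168 ≡ 605 (mod 667)
605 ≠ 62, so verification fails.

reject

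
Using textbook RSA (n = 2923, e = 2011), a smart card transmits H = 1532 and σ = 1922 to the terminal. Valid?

σ^2 ≡ 1922^2 = 3694084 ≡ 2335
σ^4 ≡ 2335^2 = 5452225 ≡ 830
σ^8 ≡ 830^2 = 688900 ≡ 1995
σ^16 ≡ 1995^2 = 3980025 ≡ 1822
σ^32 ≡ 1822^2 = 3319684 ≡ 2079
σ^64 ≡ 2079^2 = 4322241 ≡ 2047
σ^128 ≡ 2047^2 = 4190209 ≡ 1550
σ^256 ≡ 1550^2 = 2402500 ≡ 2717
σ^512 ≡ 2717^2 = 7382089 ≡ 1514
σ^1024 ≡ 1514^2 = 2292196 ≡ 564
2011 = 1024 + 512 + 256 + 128 + 64 + 16 + 8 + 2 + 1, so σ^2011 ≡ 564·1514·2717·1550·2047·1822·1995·2335·1922 ≡ 1532 (mod 2923)
Since 1532 equals the digest 1532, verification succeeds.

yes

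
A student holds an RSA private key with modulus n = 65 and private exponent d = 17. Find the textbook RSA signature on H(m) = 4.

Squares mod 65: (H(m))^1≡4, (H(m))^2≡16, (H(m))^4≡61, (H(m))^8≡16, (H(m))^16≡61
17 = 16 + 1, so (H(m))^17 ≡ 61·4 ≡ 49 (mod 65)

49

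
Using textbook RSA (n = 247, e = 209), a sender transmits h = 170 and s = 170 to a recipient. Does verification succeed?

s^2 ≡ 170^2 = 28900 ≡ 1
s^4 ≡ 1^2 = 1
s^8 ≡ 1^2 = 1
s^16 ≡ 1^2 = 1
s^32 ≡ 1^2 = 1
s^64 ≡ 1^2 = 1
s^128 ≡ 1^2 = 1
209 = 128 + 64 + 16 + 1, so s^209 ≡ 1·1·1·170 ≡ 170 (mod 247)
170 = h, so the signature checks out.

passes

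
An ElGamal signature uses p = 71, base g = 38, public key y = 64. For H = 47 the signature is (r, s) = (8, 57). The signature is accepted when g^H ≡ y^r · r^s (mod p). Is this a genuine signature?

genuine

Left side g^H mod p:
38^2 = 1444 ≡ 24
38^4 ≡ 24^2 = 576 ≡ 8
38^8 ≡ 8^2 = 64
38^16 ≡ 64^2 = 4096 ≡ 49
38^32 ≡ 49^2 = 2401 ≡ 58
47 = 32 + 8 + 4 + 2 + 1, so 38^47 ≡ 58·64·8·24·38 ≡ 15 (mod 71)
Right side y^r · r^s mod p:
64^2 = 4096 ≡ 49
64^4 ≡ 49^2 = 2401 ≡ 58
64^8 ≡ 58^2 = 3364 ≡ 27
8^2 = 64
8^4 ≡ 64^2 = 4096 ≡ 49
8^8 ≡ 49^2 = 2401 ≡ 58
8^16 ≡ 58^2 = 3364 ≡ 27
8^32 ≡ 27^2 = 729 ≡ 19
57 = 32 + 16 + 8 + 1, so 8^57 ≡ 19·27·58·8 ≡ 40 (mod 71)
27·40 = 1080 ≡ 15 (mod 71)
15 ≡ 15 (mod 71), so the signature is genuine.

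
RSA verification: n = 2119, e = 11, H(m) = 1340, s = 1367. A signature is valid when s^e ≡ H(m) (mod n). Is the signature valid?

invalid

Squares mod 2119: s^1≡1367, s^2≡1850, s^4≡315, s^8≡1751
11 = 8 + 2 + 1, so s^11 ≡ 1751·1850·1367 ≡ 605 (mod 2119)
The recovered value 605 does not match the digest 1340.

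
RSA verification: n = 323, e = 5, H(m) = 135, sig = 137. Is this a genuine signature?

forged

Squares mod 323: sig^1≡137, sig^2≡35, sig^4≡256
5 = 4 + 1, so sig^5 ≡ 256·137 ≡ 188 (mod 323)
The recovered value 188 does not match the digest 135.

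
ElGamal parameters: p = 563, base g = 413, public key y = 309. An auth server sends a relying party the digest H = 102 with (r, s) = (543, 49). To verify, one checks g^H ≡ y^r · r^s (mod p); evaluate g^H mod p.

413^2 = 170569 ≡ 543
413^4 ≡ 543^2 = 294849 ≡ 400
413^8 ≡ 400^2 = 160000 ≡ 108
413^16 ≡ 108^2 = 11664 ≡ 404
413^32 ≡ 404^2 = 163216 ≡ 509
413^64 ≡ 509^2 = 259081 ≡ 101
102 = 64 + 32 + 4 + 2, so 413^102 ≡ 101·509·400·543 ≡ 63 (mod 563)

63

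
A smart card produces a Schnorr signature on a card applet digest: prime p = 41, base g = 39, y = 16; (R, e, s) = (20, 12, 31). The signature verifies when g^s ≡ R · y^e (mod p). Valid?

g^s mod p:
39^2 = 1521 ≡ 4
39^4 ≡ 4^2 = 16
39^8 ≡ 16^2 = 256 ≡ 10
39^16 ≡ 10^2 = 100 ≡ 18
31 = 16 + 8 + 4 + 2 + 1, so 39^31 ≡ 18·10·16·4·39 ≡ 2 (mod 41)
R · y^e mod p:
16^2 = 256 ≡ 10
16^4 ≡ 10^2 = 100 ≡ 18
16^8 ≡ 18^2 = 324 ≡ 37
12 = 8 + 4, so 16^12 ≡ 37·18 ≡ 10 (mod 41)
20·10 = 200 ≡ 36 (mod 41)
2 ≠ 36; the check fails.

no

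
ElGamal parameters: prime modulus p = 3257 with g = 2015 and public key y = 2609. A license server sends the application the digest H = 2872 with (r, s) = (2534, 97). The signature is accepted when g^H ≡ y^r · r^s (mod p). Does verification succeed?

Left side g^H mod p:
Squares mod 3257: 2015^1≡2015, 2015^2≡2003, 2015^4≡2642, 2015^8≡413, 2015^16≡1205, 2015^32≡2660, 2015^64≡1396, 2015^128≡1130, 2015^256≡156, 2015^512≡1537, 2015^1024≡1044, 2015^2048≡2098
2872 = 2048 + 512 + 256 + 32 + 16 + 8, so 2015^2872 ≡ 2098·1537·156·2660·1205·413 ≡ 397 (mod 3257)
Right side y^r · r^s mod p:
Squares mod 3257: 2609^1≡2609, 2609^2≡3008, 2609^4≡118, 2609^8≡896, 2609^16≡1594, 2609^32≡376, 2609^64≡1325, 2609^128≡102, 2609^256≡633, 2609^512≡78, 2609^1024≡2827, 2609^2048≡2508
2534 = 2048 + 256 + 128 + 64 + 32 + 4 + 2, so 2609^2534 ≡ 2508·633·102·1325·376·118·3008 ≡ 413 (mod 3257)
Squares mod 3257: 2534^1≡2534, 2534^2≡1609, 2534^4≡2823, 2534^8≡2707, 2534^16≡2856, 2534^32≡1208, 2534^64≡128
97 = 64 + 32 + 1, so 2534^97 ≡ 128·1208·2534 ≡ 116 (mod 3257)
413·116 = 47908 ≡ 2310 (mod 3257)
397 ≠ 2310, so verification fails.

fails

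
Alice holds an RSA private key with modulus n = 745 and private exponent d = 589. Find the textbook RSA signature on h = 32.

62

h^2 ≡ 32^2 = 1024 ≡ 279
h^4 ≡ 279^2 = 77841 ≡ 361
h^8 ≡ 361^2 = 130321 ≡ 691
h^16 ≡ 691^2 = 477481 ≡ 681
h^32 ≡ 681^2 = 463761 ≡ 371
h^64 ≡ 371^2 = 137641 ≡ 561
h^128 ≡ 561^2 = 314721 ≡ 331
h^256 ≡ 331^2 = 109561 ≡ 46
h^512 ≡ 46^2 = 2116 ≡ 626
589 = 512 + 64 + 8 + 4 + 1, so h^589 ≡ 626·561·691·361·32 ≡ 62 (mod 745)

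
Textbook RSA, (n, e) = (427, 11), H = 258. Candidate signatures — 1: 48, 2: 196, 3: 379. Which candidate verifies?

1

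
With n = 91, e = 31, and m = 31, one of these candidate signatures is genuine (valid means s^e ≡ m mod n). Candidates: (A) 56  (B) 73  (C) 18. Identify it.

B

Candidate A: Squares mod 91: 56^1≡56, 56^2≡42, 56^4≡35, 56^8≡42, 56^16≡35; 31 = 16 + 8 + 4 + 2 + 1, so 56^31 ≡ 35·42·35·42·56 ≡ 56 (mod 91)
Candidate B: Squares mod 91: 73^1≡73, 73^2≡51, 73^4≡53, 73^8≡79, 73^16≡53; 31 = 16 + 8 + 4 + 2 + 1, so 73^31 ≡ 53·79·53·51·73 ≡ 31 (mod 91)
  → matches m = 31
Candidate C: Squares mod 91: 18^1≡18, 18^2≡51, 18^4≡53, 18^8≡79, 18^16≡53; 31 = 16 + 8 + 4 + 2 + 1, so 18^31 ≡ 53·79·53·51·18 ≡ 60 (mod 91)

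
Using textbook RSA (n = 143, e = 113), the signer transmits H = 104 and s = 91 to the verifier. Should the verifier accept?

Squares mod 143: s^1≡91, s^2≡130, s^4≡26, s^8≡104, s^16≡91, s^32≡130, s^64≡26
113 = 64 + 32 + 16 + 1, so s^113 ≡ 26·130·91·91 ≡ 104 (mod 143)
104 = H, so the signature checks out.

accept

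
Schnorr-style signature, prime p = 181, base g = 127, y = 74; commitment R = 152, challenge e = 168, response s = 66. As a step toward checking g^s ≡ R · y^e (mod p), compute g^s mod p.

127^2 = 16129 ≡ 20
127^4 ≡ 20^2 = 400 ≡ 38
127^8 ≡ 38^2 = 1444 ≡ 177
127^16 ≡ 177^2 = 31329 ≡ 16
127^32 ≡ 16^2 = 256 ≡ 75
127^64 ≡ 75^2 = 5625 ≡ 14
66 = 64 + 2, so 127^66 ≡ 14·20 ≡ 99 (mod 181)

99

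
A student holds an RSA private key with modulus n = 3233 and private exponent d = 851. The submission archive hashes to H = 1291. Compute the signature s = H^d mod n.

1482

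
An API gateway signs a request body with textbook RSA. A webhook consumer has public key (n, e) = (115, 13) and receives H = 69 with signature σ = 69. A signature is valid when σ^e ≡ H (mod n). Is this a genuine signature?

σ^13 mod 115 = 69
σ^13 mod 115 = 69 matches H.

genuine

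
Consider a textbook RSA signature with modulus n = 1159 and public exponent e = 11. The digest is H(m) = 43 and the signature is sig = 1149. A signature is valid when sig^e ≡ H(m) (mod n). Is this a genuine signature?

genuine

sig^2 ≡ 1149^2 = 1320201 ≡ 100
sig^4 ≡ 100^2 = 10000 ≡ 728
sig^8 ≡ 728^2 = 529984 ≡ 321
11 = 8 + 2 + 1, so sig^11 ≡ 321·100·1149 ≡ 43 (mod 1159)
43 = H(m), so the signature checks out.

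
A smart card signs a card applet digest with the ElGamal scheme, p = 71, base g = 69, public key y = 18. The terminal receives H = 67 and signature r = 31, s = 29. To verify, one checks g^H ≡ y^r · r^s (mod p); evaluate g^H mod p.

Squares mod 71: 69^1≡69, 69^2≡4, 69^4≡16, 69^8≡43, 69^16≡3, 69^32≡9, 69^64≡10
67 = 64 + 2 + 1, so 69^67 ≡ 10·4·69 ≡ 62 (mod 71)

62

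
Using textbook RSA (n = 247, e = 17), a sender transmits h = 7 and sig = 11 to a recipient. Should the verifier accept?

accept

sig^2 ≡ 11^2 = 121
sig^4 ≡ 121^2 = 14641 ≡ 68
sig^8 ≡ 68^2 = 4624 ≡ 178
sig^16 ≡ 178^2 = 31684 ≡ 68
17 = 16 + 1, so sig^17 ≡ 68·11 ≡ 7 (mod 247)
7 = h, so the signature checks out.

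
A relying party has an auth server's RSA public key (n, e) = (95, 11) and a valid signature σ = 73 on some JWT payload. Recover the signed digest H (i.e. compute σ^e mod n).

Squares mod 95: σ^1≡73, σ^2≡9, σ^4≡81, σ^8≡6
11 = 8 + 2 + 1, so σ^11 ≡ 6·9·73 ≡ 47 (mod 95)

47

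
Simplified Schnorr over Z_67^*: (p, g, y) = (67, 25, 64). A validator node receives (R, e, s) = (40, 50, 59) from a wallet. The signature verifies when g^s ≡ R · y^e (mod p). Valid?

yes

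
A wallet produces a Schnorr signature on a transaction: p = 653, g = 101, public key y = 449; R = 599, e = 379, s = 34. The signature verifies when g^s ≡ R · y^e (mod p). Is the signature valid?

valid

g^s mod p:
101^2 = 10201 ≡ 406
101^4 ≡ 406^2 = 164836 ≡ 280
101^8 ≡ 280^2 = 78400 ≡ 40
101^16 ≡ 40^2 = 1600 ≡ 294
101^32 ≡ 294^2 = 86436 ≡ 240
34 = 32 + 2, so 101^34 ≡ 240·406 ≡ 143 (mod 653)
R · y^e mod p:
449^2 = 201601 ≡ 477
449^4 ≡ 477^2 = 227529 ≡ 285
449^8 ≡ 285^2 = 81225 ≡ 253
449^16 ≡ 253^2 = 64009 ≡ 15
449^32 ≡ 15^2 = 225
449^64 ≡ 225^2 = 50625 ≡ 344
449^128 ≡ 344^2 = 118336 ≡ 143
449^256 ≡ 143^2 = 20449 ≡ 206
379 = 256 + 64 + 32 + 16 + 8 + 2 + 1, so 449^379 ≡ 206·344·225·15·253·477·449 ≡ 82 (mod 653)
599·82 = 49118 ≡ 143 (mod 653)
143 ≡ 143 (mod 653); signature holds.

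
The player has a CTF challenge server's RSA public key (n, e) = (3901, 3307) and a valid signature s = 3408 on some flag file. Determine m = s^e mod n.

1583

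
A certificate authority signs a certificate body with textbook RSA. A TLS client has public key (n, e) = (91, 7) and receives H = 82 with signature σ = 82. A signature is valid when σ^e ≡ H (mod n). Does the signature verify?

σ^2 ≡ 82^2 = 6724 ≡ 81
σ^4 ≡ 81^2 = 6561 ≡ 9
7 = 4 + 2 + 1, so σ^7 ≡ 9·81·82 ≡ 82 (mod 91)
σ^7 mod 91 = 82 matches H.

verifies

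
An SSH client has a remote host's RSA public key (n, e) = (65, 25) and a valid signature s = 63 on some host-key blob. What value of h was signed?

s^2 ≡ 63^2 = 3969 ≡ 4
s^4 ≡ 4^2 = 16
s^8 ≡ 16^2 = 256 ≡ 61
s^16 ≡ 61^2 = 3721 ≡ 16
25 = 16 + 8 + 1, so s^25 ≡ 16·61·63 ≡ 63 (mod 65)

63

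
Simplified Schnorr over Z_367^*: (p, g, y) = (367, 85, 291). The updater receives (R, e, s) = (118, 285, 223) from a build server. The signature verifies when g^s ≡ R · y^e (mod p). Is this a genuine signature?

g^s mod p:
85^2 = 7225 ≡ 252
85^4 ≡ 252^2 = 63504 ≡ 13
85^8 ≡ 13^2 = 169
85^16 ≡ 169^2 = 28561 ≡ 302
85^32 ≡ 302^2 = 91204 ≡ 188
85^64 ≡ 188^2 = 35344 ≡ 112
85^128 ≡ 112^2 = 12544 ≡ 66
223 = 128 + 64 + 16 + 8 + 4 + 2 + 1, so 85^223 ≡ 66·112·302·169·13·252·85 ≡ 210 (mod 367)
R · y^e mod p:
291^2 = 84681 ≡ 271
291^4 ≡ 271^2 = 73441 ≡ 41
291^8 ≡ 41^2 = 1681 ≡ 213
291^16 ≡ 213^2 = 45369 ≡ 228
291^32 ≡ 228^2 = 51984 ≡ 237
291^64 ≡ 237^2 = 56169 ≡ 18
291^128 ≡ 18^2 = 324
291^256 ≡ 324^2 = 104976 ≡ 14
285 = 256 + 16 + 8 + 4 + 1, so 291^285 ≡ 14·228·213·41·291 ≡ 8 (mod 367)
118·8 = 944 ≡ 210 (mod 367)
210 ≡ 210 (mod 367); signature holds.

genuine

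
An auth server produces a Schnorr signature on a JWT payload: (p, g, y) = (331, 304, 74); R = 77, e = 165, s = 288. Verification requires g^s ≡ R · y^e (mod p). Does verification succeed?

fails

g^s mod p:
304^2 = 92416 ≡ 67
304^4 ≡ 67^2 = 4489 ≡ 186
304^8 ≡ 186^2 = 34596 ≡ 172
304^16 ≡ 172^2 = 29584 ≡ 125
304^32 ≡ 125^2 = 15625 ≡ 68
304^64 ≡ 68^2 = 4624 ≡ 321
304^128 ≡ 321^2 = 103041 ≡ 100
304^256 ≡ 100^2 = 10000 ≡ 70
288 = 256 + 32, so 304^288 ≡ 70·68 ≡ 126 (mod 331)
R · y^e mod p:
74^2 = 5476 ≡ 180
74^4 ≡ 180^2 = 32400 ≡ 293
74^8 ≡ 293^2 = 85849 ≡ 120
74^16 ≡ 120^2 = 14400 ≡ 167
74^32 ≡ 167^2 = 27889 ≡ 85
74^64 ≡ 85^2 = 7225 ≡ 274
74^128 ≡ 274^2 = 75076 ≡ 270
165 = 128 + 32 + 4 + 1, so 74^165 ≡ 270·85·293·74 ≡ 1 (mod 331)
77·1 = 77 ≡ 77 (mod 331)
126 ≠ 77; the check fails.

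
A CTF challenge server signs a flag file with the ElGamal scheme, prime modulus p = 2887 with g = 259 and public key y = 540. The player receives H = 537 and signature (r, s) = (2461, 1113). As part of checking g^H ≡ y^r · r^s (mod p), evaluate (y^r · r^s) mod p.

2183

540^2461 mod 2887 = 253
2461^1113 mod 2887 = 1629
y^r · r^s ≡ 253·1629 = 412137 ≡ 2183 (mod 2887)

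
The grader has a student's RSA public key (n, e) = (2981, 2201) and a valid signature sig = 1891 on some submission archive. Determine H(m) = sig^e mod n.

Squares mod 2981: sig^1≡1891, sig^2≡1662, sig^4≡1838, sig^8≡771, sig^16≡1222, sig^32≡2784, sig^64≡56, sig^128≡155, sig^256≡177, sig^512≡1519, sig^1024≡67, sig^2048≡1508
2201 = 2048 + 128 + 16 + 8 + 1, so sig^2201 ≡ 1508·155·1222·771·1891 ≡ 1033 (mod 2981)

1033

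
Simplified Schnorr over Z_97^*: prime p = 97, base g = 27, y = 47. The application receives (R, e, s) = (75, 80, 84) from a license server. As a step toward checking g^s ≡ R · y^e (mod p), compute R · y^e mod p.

75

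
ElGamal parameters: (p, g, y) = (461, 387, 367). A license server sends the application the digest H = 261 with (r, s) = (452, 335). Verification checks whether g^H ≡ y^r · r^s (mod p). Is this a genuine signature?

forged

Left side g^H mod p:
387^261 mod 461 = 435
Right side y^r · r^s mod p:
367^452 mod 461 = 374
452^335 mod 461 = 181
374·181 = 67694 ≡ 388 (mod 461)
435 ≠ 388, so verification fails.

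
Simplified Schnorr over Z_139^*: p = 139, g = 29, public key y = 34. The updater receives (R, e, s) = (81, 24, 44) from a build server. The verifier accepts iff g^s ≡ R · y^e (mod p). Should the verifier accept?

g^s mod p:
29^2 = 841 ≡ 7
29^4 ≡ 7^2 = 49
29^8 ≡ 49^2 = 2401 ≡ 38
29^16 ≡ 38^2 = 1444 ≡ 54
29^32 ≡ 54^2 = 2916 ≡ 136
44 = 32 + 8 + 4, so 29^44 ≡ 136·38·49 ≡ 113 (mod 139)
R · y^e mod p:
34^2 = 1156 ≡ 44
34^4 ≡ 44^2 = 1936 ≡ 129
34^8 ≡ 129^2 = 16641 ≡ 100
34^16 ≡ 100^2 = 10000 ≡ 131
24 = 16 + 8, so 34^24 ≡ 131·100 ≡ 34 (mod 139)
81·34 = 2754 ≡ 113 (mod 139)
113 ≡ 113 (mod 139); signature holds.

accept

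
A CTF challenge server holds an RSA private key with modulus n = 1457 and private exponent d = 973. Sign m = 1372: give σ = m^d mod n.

202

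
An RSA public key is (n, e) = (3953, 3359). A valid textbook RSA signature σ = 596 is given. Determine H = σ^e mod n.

Squares mod 3953: σ^1≡596, σ^2≡3399, σ^4≡2535, σ^8≡2600, σ^16≡370, σ^32≡2498, σ^64≡2170, σ^128≡877, σ^256≡2247, σ^512≡1028, σ^1024≡1333, σ^2048≡1992
3359 = 2048 + 1024 + 256 + 16 + 8 + 4 + 2 + 1, so σ^3359 ≡ 1992·1333·2247·370·2600·2535·3399·596 ≡ 3299 (mod 3953)

3299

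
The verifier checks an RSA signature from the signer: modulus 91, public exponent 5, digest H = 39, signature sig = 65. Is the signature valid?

valid

Squares mod 91: sig^1≡65, sig^2≡39, sig^4≡65
5 = 4 + 1, so sig^5 ≡ 65·65 ≡ 39 (mod 91)
sig^5 mod 91 = 39 matches H.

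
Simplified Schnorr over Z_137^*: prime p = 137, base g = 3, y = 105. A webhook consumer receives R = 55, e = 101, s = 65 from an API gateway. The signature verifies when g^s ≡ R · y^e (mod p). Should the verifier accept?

g^s mod p:
Squares mod 137: 3^1≡3, 3^2≡9, 3^4≡81, 3^8≡122, 3^16≡88, 3^32≡72, 3^64≡115
65 = 64 + 1, so 3^65 ≡ 115·3 ≡ 71 (mod 137)
R · y^e mod p:
Squares mod 137: 105^1≡105, 105^2≡65, 105^4≡115, 105^8≡73, 105^16≡123, 105^32≡59, 105^64≡56
101 = 64 + 32 + 4 + 1, so 105^101 ≡ 56·59·115·105 ≡ 30 (mod 137)
55·30 = 1650 ≡ 6 (mod 137)
71 ≠ 6; the check fails.

reject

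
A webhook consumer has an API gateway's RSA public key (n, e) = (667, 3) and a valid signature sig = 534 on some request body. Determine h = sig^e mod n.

sig^2 ≡ 534^2 = 285156 ≡ 347
3 = 2 + 1, so sig^3 ≡ 347·534 ≡ 539 (mod 667)

539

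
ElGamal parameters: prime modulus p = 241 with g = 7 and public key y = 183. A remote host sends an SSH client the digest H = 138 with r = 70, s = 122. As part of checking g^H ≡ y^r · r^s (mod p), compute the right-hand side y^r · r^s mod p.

5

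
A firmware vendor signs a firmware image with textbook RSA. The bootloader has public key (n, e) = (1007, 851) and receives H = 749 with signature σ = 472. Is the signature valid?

invalid

Squares mod 1007: σ^1≡472, σ^2≡237, σ^4≡784, σ^8≡386, σ^16≡967, σ^32≡593, σ^64≡206, σ^128≡142, σ^256≡24, σ^512≡576
851 = 512 + 256 + 64 + 16 + 2 + 1, so σ^851 ≡ 576·24·206·967·237·472 ≡ 707 (mod 1007)
707 ≠ 749, so verification fails.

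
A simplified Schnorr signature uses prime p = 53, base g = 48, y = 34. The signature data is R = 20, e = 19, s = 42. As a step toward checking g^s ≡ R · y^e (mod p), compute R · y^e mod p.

40

Squares mod 53: 34^1≡34, 34^2≡43, 34^4≡47, 34^8≡36, 34^16≡24
19 = 16 + 2 + 1, so 34^19 ≡ 24·43·34 ≡ 2 (mod 53)
R · y^e ≡ 20·2 = 40 ≡ 40 (mod 53)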